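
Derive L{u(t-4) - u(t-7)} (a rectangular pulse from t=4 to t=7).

L{u(t-a)} = e^(-as)/s. L{u(t-4) - u(t-7)} = (e^(-4s) - e^(-7s))/s

Final answer: (e^(-4s) - e^(-7s))/s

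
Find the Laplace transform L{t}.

L{t^n} = n!/s^(n+1), so L{t} = 1/s^2

Final answer: 1/s^2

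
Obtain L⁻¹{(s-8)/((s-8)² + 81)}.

Using frequency shift: L⁻¹{(s-a)/((s-a)² + b²)} = e^(at)cos(bt). Here a=8, b=9

Final answer: e^(8t)·cos(9t)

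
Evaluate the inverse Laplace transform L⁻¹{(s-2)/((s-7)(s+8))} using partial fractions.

Using partial fractions, f(t) = (5e^(7t) + 10e^(-8t))/15

Final answer: (5e^(7t) + 10e^(-8t))/15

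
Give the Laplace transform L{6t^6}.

L{6t^6} = 6 · L{t^6} = 6 · 720/s^7 = 4320/s^7

Final answer: 4320/s^7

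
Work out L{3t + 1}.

L{3t + 1} = 3·L{t} + L{1} = 3/s² + 1/s

Final answer: 3/s² + 1/s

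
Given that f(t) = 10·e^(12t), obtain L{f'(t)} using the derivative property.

f(0) = 10, F(s) = 10/(s-12). L{f'(t)} = s·F(s) - f(0) = 10s/(s-12) - 10 = (10s - 10(s-12))/(s-12) = 120/(s-12)

Final answer: 120/(s-12)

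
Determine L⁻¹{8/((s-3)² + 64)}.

Form: b/((s-a)² + b²) → e^(at)sin(bt). With a=3, b=8

Final answer: e^(3t)·sin(8t)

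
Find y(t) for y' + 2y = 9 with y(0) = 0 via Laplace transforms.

sY + 2Y = 9/s. Y = 9/(s(s+2)). Partial fractions: Y = 9/2/s - 9/2/(s+2)

Final answer: y(t) = 9/2(1 - e^(-2t))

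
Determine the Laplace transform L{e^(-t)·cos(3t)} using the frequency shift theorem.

Frequency shift: L{e^(at)f(t)} = F(s-a). L{e^(-t)·cos(3t)} = (s+1)/((s+1)² + 9)

Final answer: (s+1)/((s+1)² + 9)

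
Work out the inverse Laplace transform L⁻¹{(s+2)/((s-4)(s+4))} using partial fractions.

Using partial fractions, f(t) = (6e^(4t) + 2e^(-4t))/8

Final answer: (6e^(4t) + 2e^(-4t))/8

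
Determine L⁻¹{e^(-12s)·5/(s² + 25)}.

L⁻¹{5/(s² + 25)} = sin(5t). By the time shift theorem, L⁻¹{e^(-as)F(s)} = u(t-a)f(t-a) with a=12, so L⁻¹{e^(-12s)·5/(s² + 25)} = u(t-12)·sin(5(t-12))

Final answer: u(t-12)·sin(5(t-12))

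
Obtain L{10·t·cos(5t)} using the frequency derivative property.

L{cos(5t)} = s/(s² + 25). Derivative: d/ds[s/(s² + 25)] = [(s² + 25) - s·2s]/(s² + 25)² = (25 - s²)/(s² + 25)². So L{t·cos(5t)} = -F'(s) = (s² - 25)/(s² + 25)². Then L{10·t·cos(5t)} = 10·(s² - 25)/(s² + 25)²

Final answer: 10·(s² - 25)/(s² + 25)²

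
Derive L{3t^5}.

L{t^n} = n!/s^(n+1). So L{3t^5} = 3·5!/s^6 = 360/s^6

Final answer: 360/s^6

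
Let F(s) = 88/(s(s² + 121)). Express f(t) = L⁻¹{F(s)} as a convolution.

88/(s(s² + 121)) = (1/s)·(88/(s² + 121)) = L{1}·L{8·sin(11t)}. So f(t) = 1*(8·sin(11t)) = ∫₀ᵗ 8·sin(11τ) dτ

Final answer: ∫₀ᵗ 8·sin(11τ) dτ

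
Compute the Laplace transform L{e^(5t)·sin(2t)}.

L{e^(at)·sin(ωt)} = ω/((s-a)² + ω²), so L{e^(5t)·sin(2t)} = 2/((s-5)² + 4)

Final answer: 2/((s-5)² + 4)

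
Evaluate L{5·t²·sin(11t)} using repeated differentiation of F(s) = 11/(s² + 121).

F(s) = 11/(s² + 121). F'(s) = -22s/(s² + 121)². F''(s) = -22(121 - 3s²)/(s² + 121)³ = (66s² - 2662)/(s² + 121)³. So L{t²·sin(11t)} = (-1)² F''(s) = (66s² - 2662)/(s² + 121)³. Then L{5·t²·sin(11t)} = 5·(66s² - 2662)/(s² + 121)³ = (330s² - 13310)/(s² + 121)³

Final answer: (330s² - 13310)/(s² + 121)³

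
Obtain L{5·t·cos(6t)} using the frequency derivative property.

L{cos(6t)} = s/(s² + 36). Derivative: d/ds[s/(s² + 36)] = [(s² + 36) - s·2s]/(s² + 36)² = (36 - s²)/(s² + 36)². So L{t·cos(6t)} = -F'(s) = (s² - 36)/(s² + 36)². Then L{5·t·cos(6t)} = 5·(s² - 36)/(s² + 36)²

Final answer: 5·(s² - 36)/(s² + 36)²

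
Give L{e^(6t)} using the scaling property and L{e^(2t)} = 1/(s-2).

Using L{f(at)} = (1/a)F(s/a) with a=3 and f(t) = e^(2t): L{e^(6t)} = (1/3) · 1/((s/3)-2) = (1/3) · 3/(s-6) = 1/(s-6)

Final answer: 1/(s-6)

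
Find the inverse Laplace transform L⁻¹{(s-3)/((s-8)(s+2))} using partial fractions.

Using partial fractions, f(t) = (5e^(8t) + 5e^(-2t))/10

Final answer: (5e^(8t) + 5e^(-2t))/10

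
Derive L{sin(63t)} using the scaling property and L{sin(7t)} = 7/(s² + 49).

Using L{f(at)} = (1/a)F(s/a) with a=9: L{sin(63t)} = (1/9) · 7/((s/9)² + 49) = (1/9) · 7·81/(s² + 3969) = 63/(s² + 3969)

Final answer: 63/(s² + 3969)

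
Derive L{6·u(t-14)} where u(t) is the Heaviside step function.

L{u(t-a)} = e^(-as)/s. Here a=14, so L{u(t-14)} = e^(-14s)/s, and L{6·u(t-14)} = 6·e^(-14s)/s

Final answer: 6·e^(-14s)/s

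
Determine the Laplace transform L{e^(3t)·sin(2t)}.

L{e^(at)·sin(ωt)} = ω/((s-a)² + ω²), so L{e^(3t)·sin(2t)} = 2/((s-3)² + 4)

Final answer: 2/((s-3)² + 4)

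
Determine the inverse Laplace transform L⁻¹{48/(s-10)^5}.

L⁻¹{n!/(s-a)^(n+1)} = t^n·e^(at) with n=4, a=10. So L⁻¹{24/(s-10)^5} = t^4·e^(10t), and L⁻¹{48/(s-10)^5} = (48/24)·t^4·e^(10t) = 2·t^4·e^(10t)

Final answer: 2·t^4·e^(10t)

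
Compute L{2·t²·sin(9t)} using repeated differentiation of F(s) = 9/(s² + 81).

F(s) = 9/(s² + 81). F'(s) = -18s/(s² + 81)². F''(s) = -18(81 - 3s²)/(s² + 81)³ = (54s² - 1458)/(s² + 81)³. So L{t²·sin(9t)} = (-1)² F''(s) = (54s² - 1458)/(s² + 81)³. Then L{2·t²·sin(9t)} = 2·(54s² - 1458)/(s² + 81)³ = (108s² - 2916)/(s² + 81)³

Final answer: (108s² - 2916)/(s² + 81)³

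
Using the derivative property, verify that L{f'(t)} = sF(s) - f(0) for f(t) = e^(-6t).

f'(t) = -6e^(-6t). Direct: L{f'(t)} = -6/(s+6). Property: s·1/(s+6) - 1 = (s - (s+6))/(s+6) = -6/(s+6). ✓

Final answer: -6/(s+6)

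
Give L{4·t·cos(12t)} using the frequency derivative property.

L{cos(12t)} = s/(s² + 144). Derivative: d/ds[s/(s² + 144)] = [(s² + 144) - s·2s]/(s² + 144)² = (144 - s²)/(s² + 144)². So L{t·cos(12t)} = -F'(s) = (s² - 144)/(s² + 144)². Then L{4·t·cos(12t)} = 4·(s² - 144)/(s² + 144)²

Final answer: 4·(s² - 144)/(s² + 144)²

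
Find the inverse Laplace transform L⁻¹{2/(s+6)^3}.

L⁻¹{n!/(s-a)^(n+1)} = t^n·e^(at) with n=2, a=-6. So L⁻¹{2/(s+6)^3} = t^2·e^(-6t)

Final answer: t^2·e^(-6t)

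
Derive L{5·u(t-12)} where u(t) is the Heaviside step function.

L{u(t-a)} = e^(-as)/s. Here a=12, so L{u(t-12)} = e^(-12s)/s, and L{5·u(t-12)} = 5·e^(-12s)/s

Final answer: 5·e^(-12s)/s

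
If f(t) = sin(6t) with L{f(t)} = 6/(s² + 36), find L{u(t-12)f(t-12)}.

Time shift theorem: L{u(t-a)f(t-a)} = e^(-as)F(s). Here a=12, F(s) = 6/(s² + 36), so L{u(t-12)f(t-12)} = e^(-12s)·6/(s² + 36)

Final answer: e^(-12s)·6/(s² + 36)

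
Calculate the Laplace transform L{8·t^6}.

L{t^n} = n!/s^(n+1), so L{t^6} = 720/s^7. Then L{8·t^6} = 8·720/s^7 = 5760/s^7

Final answer: 5760/s^7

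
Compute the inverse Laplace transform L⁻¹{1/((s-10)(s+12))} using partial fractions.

Decompose: A/(s-10) + B/(s+12). A = 1/22, B = -1/22. f(t) = (e^(10t) - e^(-12t))/22

Final answer: (e^(10t) - e^(-12t))/22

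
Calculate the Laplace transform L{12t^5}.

L{12t^5} = 12 · L{t^5} = 12 · 120/s^6 = 1440/s^6

Final answer: 1440/s^6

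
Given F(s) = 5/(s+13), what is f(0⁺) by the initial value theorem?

f(0⁺) = lim_{s→∞} s·5/(s+13) = lim_{s→∞} 5s/(s+13) = 5

Final answer: 5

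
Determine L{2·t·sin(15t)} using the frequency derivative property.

L{sin(15t)} = 15/(s² + 225). By L{t·f(t)} = -F'(s): -d/ds[15/(s² + 225)] = -(15)·(-2s)/(s² + 225)² = 30s/(s² + 225)². Then L{2·t·sin(15t)} = 2·30s/(s² + 225)² = 60s/(s² + 225)²

Final answer: 60s/(s² + 225)²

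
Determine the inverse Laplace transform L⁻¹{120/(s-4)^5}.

L⁻¹{n!/(s-a)^(n+1)} = t^n·e^(at) with n=4, a=4. So L⁻¹{24/(s-4)^5} = t^4·e^(4t), and L⁻¹{120/(s-4)^5} = (120/24)·t^4·e^(4t) = 5·t^4·e^(4t)

Final answer: 5·t^4·e^(4t)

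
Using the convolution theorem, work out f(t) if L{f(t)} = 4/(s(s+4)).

4/(s(s+4)) = (4/s)·(1/(s+4)) = L{4}·L{e^(-4t)}. By convolution, f(t) = 4*e^(-4t) = ∫₀ᵗ 4·e^(-4τ) dτ = 4·(1 - e^(-4t))/4

Final answer: 4·(1 - e^(-4t))/4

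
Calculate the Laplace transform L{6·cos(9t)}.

L{cos(ωt)} = s/(s² + ω²), so L{cos(9t)} = s/(s² + 81). Then L{6·cos(9t)} = 6·s/(s² + 81) = 6s/(s² + 81)

Final answer: 6s/(s² + 81)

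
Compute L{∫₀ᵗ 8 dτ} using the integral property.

L{∫₀ᵗ f(τ)dτ} = F(s)/s with f(t) = 8. F(s) = 8/s, so L{∫₀ᵗ 8 dτ} = (8/s)/s = 8/s². (Check: ∫₀ᵗ 8 dτ = 8t.)

Final answer: 8/s²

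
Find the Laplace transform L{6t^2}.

L{6t^2} = 6 · L{t^2} = 6 · 2/s^3 = 12/s^3

Final answer: 12/s^3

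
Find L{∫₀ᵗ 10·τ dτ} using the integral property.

L{∫₀ᵗ f(τ)dτ} = F(s)/s with f(t) = 10t. F(s) = 10/s^2, so L{∫₀ᵗ 10·τ dτ} = (10/s^2)/s = 10/s^3. (Check: ∫₀ᵗ 10·τ dτ = 10t^2/2.)

Final answer: 10/s^3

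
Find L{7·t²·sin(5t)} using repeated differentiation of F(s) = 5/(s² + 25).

F(s) = 5/(s² + 25). F'(s) = -10s/(s² + 25)². F''(s) = -10(25 - 3s²)/(s² + 25)³ = (30s² - 250)/(s² + 25)³. So L{t²·sin(5t)} = (-1)² F''(s) = (30s² - 250)/(s² + 25)³. Then L{7·t²·sin(5t)} = 7·(30s² - 250)/(s² + 25)³ = (210s² - 1750)/(s² + 25)³

Final answer: (210s² - 1750)/(s² + 25)³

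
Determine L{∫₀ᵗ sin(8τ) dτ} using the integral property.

L{∫₀ᵗ f(τ)dτ} = F(s)/s with F(s) = 8/(s² + 64), so the result is (8/(s² + 64))/s = 8/(s(s² + 64))

Final answer: 8/(s(s² + 64))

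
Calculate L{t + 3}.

L{t + 3} = L{t} + 3·L{1} = 1/s² + 3/s

Final answer: 1/s² + 3/s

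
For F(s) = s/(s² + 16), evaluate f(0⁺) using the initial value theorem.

f(0⁺) = lim_{s→∞} s·s/(s² + 16) = lim_{s→∞} s²/(s² + 16) = 1

Final answer: 1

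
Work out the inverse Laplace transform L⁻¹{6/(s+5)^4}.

L⁻¹{n!/(s-a)^(n+1)} = t^n·e^(at), so L⁻¹{6/(s+5)^4} = t^3·e^(-5t)

Final answer: t^3·e^(-5t)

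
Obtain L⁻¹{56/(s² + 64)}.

This is the form c·a/(s² + a²) with a = 8, c = 7. L⁻¹ = 7·sin(8t)

Final answer: 7·sin(8t)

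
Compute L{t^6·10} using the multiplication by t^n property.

L{10} = 10/s. d^1/ds^1[1/s] = -1/s². d^2/ds^2[1/s] = 2/s^3. d^3/ds^3[1/s] = -6/s^4. d^4/ds^4[1/s] = 24/s^5. d^5/ds^5[1/s] = -120/s^6. d^6/ds^6[1/s] = 720/s^7. So L{t^6} = (-1)^{6}·720/s^7 = 720/s^7. Then L{t^6·10} = 10·720/s^7 = 7200/s^7

Final answer: 7200/s^7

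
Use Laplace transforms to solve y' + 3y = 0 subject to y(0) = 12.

L{y'} + 3L{y} = 0. sY - 12 + 3Y = 0. Y(s+3) = 12. Y = 12/(s+3)

Final answer: y(t) = 12e^(-3t)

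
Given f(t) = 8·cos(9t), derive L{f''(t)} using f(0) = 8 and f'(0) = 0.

F(s) = 8s/(s² + 81). L{f''(t)} = s²F(s) - sf(0) - f'(0) = 8s³/(s² + 81) - 8s = (8s³ - 8s(s² + 81))/(s² + 81) = -648s/(s² + 81)

Final answer: -648s/(s² + 81)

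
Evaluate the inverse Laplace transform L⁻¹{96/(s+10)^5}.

L⁻¹{n!/(s-a)^(n+1)} = t^n·e^(at) with n=4, a=-10. So L⁻¹{24/(s+10)^5} = t^4·e^(-10t), and L⁻¹{96/(s+10)^5} = (96/24)·t^4·e^(-10t) = 4·t^4·e^(-10t)

Final answer: 4·t^4·e^(-10t)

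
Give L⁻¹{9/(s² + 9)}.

This is the form c·a/(s² + a²) with a = 3, c = 3. L⁻¹ = 3·sin(3t)

Final answer: 3·sin(3t)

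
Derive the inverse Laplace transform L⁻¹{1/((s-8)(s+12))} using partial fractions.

Decompose: A/(s-8) + B/(s+12). A = 1/20, B = -1/20. f(t) = (e^(8t) - e^(-12t))/20

Final answer: (e^(8t) - e^(-12t))/20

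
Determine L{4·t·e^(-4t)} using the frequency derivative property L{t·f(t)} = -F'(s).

L{e^(-4t)} = 1/(s+4). By frequency derivative: L{t·e^(-4t)} = -d/ds[1/(s+4)] = -(-1)/(s+4)² = 1/(s+4)². Then L{4·t·e^(-4t)} = 4·1/(s+4)² = 4/(s+4)²

Final answer: 4/(s+4)²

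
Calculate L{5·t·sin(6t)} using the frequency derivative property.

L{sin(6t)} = 6/(s² + 36). By L{t·f(t)} = -F'(s): -d/ds[6/(s² + 36)] = -(6)·(-2s)/(s² + 36)² = 12s/(s² + 36)². Then L{5·t·sin(6t)} = 5·12s/(s² + 36)² = 60s/(s² + 36)²

Final answer: 60s/(s² + 36)²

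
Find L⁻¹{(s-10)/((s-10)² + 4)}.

Using frequency shift: L⁻¹{(s-a)/((s-a)² + b²)} = e^(at)cos(bt). Here a=10, b=2

Final answer: e^(10t)·cos(2t)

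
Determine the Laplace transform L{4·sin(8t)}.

L{sin(ωt)} = ω/(s² + ω²), so L{sin(8t)} = 8/(s² + 64). Then L{4·sin(8t)} = 4·8/(s² + 64) = 32/(s² + 64)

Final answer: 32/(s² + 64)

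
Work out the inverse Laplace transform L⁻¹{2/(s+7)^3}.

L⁻¹{n!/(s-a)^(n+1)} = t^n·e^(at), so L⁻¹{2/(s+7)^3} = t^2·e^(-7t)

Final answer: t^2·e^(-7t)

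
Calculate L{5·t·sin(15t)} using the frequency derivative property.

L{sin(15t)} = 15/(s² + 225). By L{t·f(t)} = -F'(s): -d/ds[15/(s² + 225)] = -(15)·(-2s)/(s² + 225)² = 30s/(s² + 225)². Then L{5·t·sin(15t)} = 5·30s/(s² + 225)² = 150s/(s² + 225)²

Final answer: 150s/(s² + 225)²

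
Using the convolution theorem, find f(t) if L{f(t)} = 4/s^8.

4/s^8 = (4/s)·(1/s^7) = L{4}·L{t^6/720}. By convolution, f(t) = 4*t^6/720 = ∫₀ᵗ 4·τ^6/720 dτ = 4·t^7/5040

Final answer: 4·t^7/5040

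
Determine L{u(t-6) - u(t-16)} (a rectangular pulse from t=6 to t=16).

L{u(t-a)} = e^(-as)/s. L{u(t-6) - u(t-16)} = (e^(-6s) - e^(-16s))/s

Final answer: (e^(-6s) - e^(-16s))/s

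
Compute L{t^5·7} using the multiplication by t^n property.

L{7} = 7/s. d^1/ds^1[1/s] = -1/s². d^2/ds^2[1/s] = 2/s^3. d^3/ds^3[1/s] = -6/s^4. d^4/ds^4[1/s] = 24/s^5. d^5/ds^5[1/s] = -120/s^6. So L{t^5} = (-1)^{5}·-120/s^6 = 120/s^6. Then L{t^5·7} = 7·120/s^6 = 840/s^6

Final answer: 840/s^6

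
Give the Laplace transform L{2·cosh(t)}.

L{cosh(ωt)} = s/(s² - ω²), so L{cosh(t)} = s/(s² - 1). Then L{2·cosh(t)} = 2·s/(s² - 1) = 2s/(s² - 1)

Final answer: 2s/(s² - 1)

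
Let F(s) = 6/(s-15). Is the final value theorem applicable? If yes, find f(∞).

sF(s) = 6s/(s-15) has a pole at s = 15 in the right half-plane. Theorem does NOT apply (unstable system; f(t) = 6·e^(15t) grows without bound).

Final answer: Not applicable (unstable)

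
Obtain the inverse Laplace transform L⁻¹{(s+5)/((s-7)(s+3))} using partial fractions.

Using partial fractions, f(t) = (12e^(7t) - 2e^(-3t))/10

Final answer: (12e^(7t) - 2e^(-3t))/10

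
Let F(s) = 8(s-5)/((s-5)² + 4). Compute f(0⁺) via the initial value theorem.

f(0⁺) = lim_{s→∞} sF(s) = lim_{s→∞} 8s(s-5)/((s-5)² + 4) = 8

Final answer: 8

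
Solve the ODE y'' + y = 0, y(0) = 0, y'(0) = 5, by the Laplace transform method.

L{y''} + 1L{y} = 0. s²Y - 0 - 5 + Y = 0. Y(s² + 1) = 5. Y = (5)/(s² + 1). Inverting: y(t) = 5sin(t)

Final answer: y(t) = 5sin(t)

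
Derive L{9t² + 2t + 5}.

L{9t² + 2t + 5} = 9·2/s³ + 2/s² + 5/s = 18/s³ + 2/s² + 5/s

Final answer: 18/s³ + 2/s² + 5/s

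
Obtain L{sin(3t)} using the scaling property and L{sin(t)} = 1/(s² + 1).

Using L{f(at)} = (1/a)F(s/a) with a=3: L{sin(3t)} = (1/3) · 1/((s/3)² + 1) = (1/3) · 1·9/(s² + 9) = 3/(s² + 9)

Final answer: 3/(s² + 9)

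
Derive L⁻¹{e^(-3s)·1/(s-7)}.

L⁻¹{1/(s-7)} = e^(7t). By the time shift theorem, L⁻¹{e^(-as)F(s)} = u(t-a)f(t-a) with a=3, so L⁻¹{e^(-3s)·1/(s-7)} = u(t-3)·e^(7(t-3))

Final answer: u(t-3)·e^(7(t-3))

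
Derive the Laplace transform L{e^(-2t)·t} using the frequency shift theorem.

L{e^(at)·t^n} = n!/(s-a)^(n+1), so L{e^(-2t)·t} = 1/(s+2)^2

Final answer: 1/(s+2)^2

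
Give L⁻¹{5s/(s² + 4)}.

This is the form c·s/(s² + a²) with a = 2, c = 5. L⁻¹ = 5·cos(2t)

Final answer: 5·cos(2t)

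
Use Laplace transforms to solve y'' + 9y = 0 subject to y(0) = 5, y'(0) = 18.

L{y''} + 9L{y} = 0. s²Y - 5s - 18 + 9Y = 0. Y(s² + 9) = 5s + 18. Y = (5s + 18)/(s² + 9). Inverting: y(t) = 5cos(3t) + 6sin(3t)

Final answer: y(t) = 5cos(3t) + 6sin(3t)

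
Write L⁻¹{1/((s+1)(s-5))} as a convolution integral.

1/((s+1)(s-5)) = (1/(s+1))·(1/(s-5)) = L{e^(-t)}·L{e^(5t)}. So f(t) = e^(-t)*e^(5t) = ∫₀ᵗ e^(-τ)·e^(5(t-τ)) dτ

Final answer: ∫₀ᵗ e^(-τ)·e^(5(t-τ)) dτ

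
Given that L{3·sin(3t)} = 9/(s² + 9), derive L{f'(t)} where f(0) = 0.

L{f'(t)} = s·F(s) - f(0) = s·9/(s² + 9) - 0 = 9s/(s² + 9)

Final answer: 9s/(s² + 9)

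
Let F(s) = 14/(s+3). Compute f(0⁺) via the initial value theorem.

f(0⁺) = lim_{s→∞} s·14/(s+3) = lim_{s→∞} 14s/(s+3) = 14

Final answer: 14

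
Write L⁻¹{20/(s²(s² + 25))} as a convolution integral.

20/(s²(s² + 25)) = (1/s²)·(20/(s² + 25)) = L{t}·L{4·sin(5t)}. So f(t) = t*(4·sin(5t)) = ∫₀ᵗ 4τ·sin(5(t-τ)) dτ

Final answer: ∫₀ᵗ 4τ·sin(5(t-τ)) dτ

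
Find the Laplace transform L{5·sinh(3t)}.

L{sinh(ωt)} = ω/(s² - ω²), so L{sinh(3t)} = 3/(s² - 9). Then L{5·sinh(3t)} = 5·3/(s² - 9) = 15/(s² - 9)

Final answer: 15/(s² - 9)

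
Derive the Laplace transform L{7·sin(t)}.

L{sin(ωt)} = ω/(s² + ω²), so L{sin(t)} = 1/(s² + 1). Then L{7·sin(t)} = 7·1/(s² + 1) = 7/(s² + 1)

Final answer: 7/(s² + 1)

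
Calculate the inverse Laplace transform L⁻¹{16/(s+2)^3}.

L⁻¹{n!/(s-a)^(n+1)} = t^n·e^(at) with n=2, a=-2. So L⁻¹{2/(s+2)^3} = t^2·e^(-2t), and L⁻¹{16/(s+2)^3} = (16/2)·t^2·e^(-2t) = 8·t^2·e^(-2t)

Final answer: 8·t^2·e^(-2t)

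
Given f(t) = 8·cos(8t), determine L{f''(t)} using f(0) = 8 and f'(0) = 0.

F(s) = 8s/(s² + 64). L{f''(t)} = s²F(s) - sf(0) - f'(0) = 8s³/(s² + 64) - 8s = (8s³ - 8s(s² + 64))/(s² + 64) = -512s/(s² + 64)

Final answer: -512s/(s² + 64)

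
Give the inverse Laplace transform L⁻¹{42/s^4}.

L⁻¹{n!/s^(n+1)} = t^n with n=3. So L⁻¹{6/s^4} = t^3, and L⁻¹{42/s^4} = (42/6)·t^3 = 7·t^3

Final answer: 7·t^3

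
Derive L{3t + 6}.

L{3t + 6} = 3·L{t} + 6·L{1} = 3/s² + 6/s

Final answer: 3/s² + 6/s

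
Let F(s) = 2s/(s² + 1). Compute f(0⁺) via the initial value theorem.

f(0⁺) = lim_{s→∞} s·2s/(s² + 1) = lim_{s→∞} 2s²/(s² + 1) = 2

Final answer: 2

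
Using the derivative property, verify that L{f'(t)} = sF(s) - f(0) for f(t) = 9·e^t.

f'(t) = 9e^t. Direct: L{f'(t)} = 9/(s-1). Property: s·9/(s-1) - 9 = (9s - 9(s-1))/(s-1) = 9/(s-1). ✓

Final answer: 9/(s-1)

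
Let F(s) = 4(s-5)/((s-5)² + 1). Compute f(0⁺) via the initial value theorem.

f(0⁺) = lim_{s→∞} sF(s) = lim_{s→∞} 4s(s-5)/((s-5)² + 1) = 4

Final answer: 4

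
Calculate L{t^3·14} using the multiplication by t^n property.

L{14} = 14/s. d^1/ds^1[1/s] = -1/s². d^2/ds^2[1/s] = 2/s^3. d^3/ds^3[1/s] = -6/s^4. So L{t^3} = (-1)^{3}·-6/s^4 = 6/s^4. Then L{t^3·14} = 14·6/s^4 = 84/s^4

Final answer: 84/s^4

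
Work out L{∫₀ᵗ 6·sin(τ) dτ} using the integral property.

L{∫₀ᵗ f(τ)dτ} = F(s)/s with F(s) = 6/(s² + 1), so the result is (6/(s² + 1))/s = 6/(s(s² + 1))

Final answer: 6/(s(s² + 1))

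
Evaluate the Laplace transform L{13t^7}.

L{13t^7} = 13 · L{t^7} = 13 · 5040/s^8 = 65520/s^8

Final answer: 65520/s^8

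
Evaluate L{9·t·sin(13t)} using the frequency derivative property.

L{sin(13t)} = 13/(s² + 169). By L{t·f(t)} = -F'(s): -d/ds[13/(s² + 169)] = -(13)·(-2s)/(s² + 169)² = 26s/(s² + 169)². Then L{9·t·sin(13t)} = 9·26s/(s² + 169)² = 234s/(s² + 169)²

Final answer: 234s/(s² + 169)²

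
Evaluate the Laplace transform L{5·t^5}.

L{t^n} = n!/s^(n+1), so L{t^5} = 120/s^6. Then L{5·t^5} = 5·120/s^6 = 600/s^6

Final answer: 600/s^6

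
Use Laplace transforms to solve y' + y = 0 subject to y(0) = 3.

L{y'} + L{y} = 0. sY - 3 + Y = 0. Y(s+1) = 3. Y = 3/(s+1)

Final answer: y(t) = 3e^(-t)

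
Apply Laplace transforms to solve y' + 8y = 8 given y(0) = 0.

sY + 8Y = 8/s. Y = 8/(s(s+8)). Partial fractions: Y = 1/s - 1/(s+8)

Final answer: y(t) = (1 - e^(-8t))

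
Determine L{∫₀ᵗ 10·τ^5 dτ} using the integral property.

L{∫₀ᵗ f(τ)dτ} = F(s)/s with f(t) = 10t^5. F(s) = 1200/s^6, so L{∫₀ᵗ 10·τ^5 dτ} = (1200/s^6)/s = 1200/s^7. (Check: ∫₀ᵗ 10·τ^5 dτ = 10t^6/6.)

Final answer: 1200/s^7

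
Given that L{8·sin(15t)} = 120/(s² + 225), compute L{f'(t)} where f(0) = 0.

L{f'(t)} = s·F(s) - f(0) = s·120/(s² + 225) - 0 = 120s/(s² + 225)

Final answer: 120s/(s² + 225)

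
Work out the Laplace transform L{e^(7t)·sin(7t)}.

L{e^(at)·sin(ωt)} = ω/((s-a)² + ω²), so L{e^(7t)·sin(7t)} = 7/((s-7)² + 49)

Final answer: 7/((s-7)² + 49)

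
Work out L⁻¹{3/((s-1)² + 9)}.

Form: b/((s-a)² + b²) → e^(at)sin(bt). With a=1, b=3

Final answer: e^t·sin(3t)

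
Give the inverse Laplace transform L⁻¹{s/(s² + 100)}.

L⁻¹{s/(s² + 100)} = cos(10t)

Final answer: cos(10t)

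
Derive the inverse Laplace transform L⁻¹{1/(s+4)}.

L⁻¹{1/(s-a)} = e^(at), so L⁻¹{1/(s+4)} = e^(-4t)

Final answer: e^(-4t)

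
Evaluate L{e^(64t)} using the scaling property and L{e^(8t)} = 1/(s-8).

Using L{f(at)} = (1/a)F(s/a) with a=8 and f(t) = e^(8t): L{e^(64t)} = (1/8) · 1/((s/8)-8) = (1/8) · 8/(s-64) = 1/(s-64)

Final answer: 1/(s-64)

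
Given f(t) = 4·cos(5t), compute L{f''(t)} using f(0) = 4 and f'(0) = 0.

F(s) = 4s/(s² + 25). L{f''(t)} = s²F(s) - sf(0) - f'(0) = 4s³/(s² + 25) - 4s = (4s³ - 4s(s² + 25))/(s² + 25) = -100s/(s² + 25)

Final answer: -100s/(s² + 25)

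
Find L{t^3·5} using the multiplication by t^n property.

L{5} = 5/s. d^1/ds^1[1/s] = -1/s². d^2/ds^2[1/s] = 2/s^3. d^3/ds^3[1/s] = -6/s^4. So L{t^3} = (-1)^{3}·-6/s^4 = 6/s^4. Then L{t^3·5} = 5·6/s^4 = 30/s^4

Final answer: 30/s^4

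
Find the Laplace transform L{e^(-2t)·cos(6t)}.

L{e^(at)·cos(ωt)} = (s-a)/((s-a)² + ω²), so L{e^(-2t)·cos(6t)} = (s+2)/((s+2)² + 36)

Final answer: (s+2)/((s+2)² + 36)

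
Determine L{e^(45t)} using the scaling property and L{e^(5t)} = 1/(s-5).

Using L{f(at)} = (1/a)F(s/a) with a=9 and f(t) = e^(5t): L{e^(45t)} = (1/9) · 1/((s/9)-5) = (1/9) · 9/(s-45) = 1/(s-45)

Final answer: 1/(s-45)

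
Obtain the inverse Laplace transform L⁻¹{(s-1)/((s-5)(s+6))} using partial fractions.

Using partial fractions, f(t) = (4e^(5t) + 7e^(-6t))/11

Final answer: (4e^(5t) + 7e^(-6t))/11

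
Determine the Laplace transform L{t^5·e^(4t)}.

L{t^n·e^(at)} = n!/(s-a)^(n+1), so L{t^5·e^(4t)} = 120/(s-4)^6

Final answer: 120/(s-4)^6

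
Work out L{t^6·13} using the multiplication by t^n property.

L{13} = 13/s. d^1/ds^1[1/s] = -1/s². d^2/ds^2[1/s] = 2/s^3. d^3/ds^3[1/s] = -6/s^4. d^4/ds^4[1/s] = 24/s^5. d^5/ds^5[1/s] = -120/s^6. d^6/ds^6[1/s] = 720/s^7. So L{t^6} = (-1)^{6}·720/s^7 = 720/s^7. Then L{t^6·13} = 13·720/s^7 = 9360/s^7

Final answer: 9360/s^7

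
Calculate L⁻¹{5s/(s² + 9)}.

This is the form c·s/(s² + a²) with a = 3, c = 5. L⁻¹ = 5·cos(3t)

Final answer: 5·cos(3t)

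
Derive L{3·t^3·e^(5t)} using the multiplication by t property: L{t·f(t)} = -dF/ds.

Using L{t^n·e^(at)} = n!/(s-a)^(n+1), L{t^3·e^(5t)} = 6/(s-5)^4, so L{3·t^3·e^(5t)} = 3·6/(s-5)^4 = 18/(s-5)^4

Final answer: 18/(s-5)^4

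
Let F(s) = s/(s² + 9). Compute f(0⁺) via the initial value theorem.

f(0⁺) = lim_{s→∞} s·s/(s² + 9) = lim_{s→∞} s²/(s² + 9) = 1

Final answer: 1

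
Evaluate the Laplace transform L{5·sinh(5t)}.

L{sinh(ωt)} = ω/(s² - ω²), so L{sinh(5t)} = 5/(s² - 25). Then L{5·sinh(5t)} = 5·5/(s² - 25) = 25/(s² - 25)

Final answer: 25/(s² - 25)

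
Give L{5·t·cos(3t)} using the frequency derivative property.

L{cos(3t)} = s/(s² + 9). Derivative: d/ds[s/(s² + 9)] = [(s² + 9) - s·2s]/(s² + 9)² = (9 - s²)/(s² + 9)². So L{t·cos(3t)} = -F'(s) = (s² - 9)/(s² + 9)². Then L{5·t·cos(3t)} = 5·(s² - 9)/(s² + 9)²

Final answer: 5·(s² - 9)/(s² + 9)²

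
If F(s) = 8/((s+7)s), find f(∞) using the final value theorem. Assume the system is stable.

f(∞) = lim_{s→0} sF(s) = lim_{s→0} 8/(s+7) = 8/7

Final answer: 8/7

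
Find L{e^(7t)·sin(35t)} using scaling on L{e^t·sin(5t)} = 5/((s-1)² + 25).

Scaling with a=7: L{e^(7t)·sin(35t)} = (1/7) · 5/((s/7-1)² + 25). Simplifying: 35/((s-7)² + 1225)

Final answer: 35/((s-7)² + 1225)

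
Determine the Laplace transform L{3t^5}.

L{3t^5} = 3 · L{t^5} = 3 · 120/s^6 = 360/s^6

Final answer: 360/s^6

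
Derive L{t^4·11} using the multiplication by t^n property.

L{11} = 11/s. d^1/ds^1[1/s] = -1/s². d^2/ds^2[1/s] = 2/s^3. d^3/ds^3[1/s] = -6/s^4. d^4/ds^4[1/s] = 24/s^5. So L{t^4} = (-1)^{4}·24/s^5 = 24/s^5. Then L{t^4·11} = 11·24/s^5 = 264/s^5

Final answer: 264/s^5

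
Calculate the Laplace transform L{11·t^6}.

L{t^n} = n!/s^(n+1), so L{t^6} = 720/s^7. Then L{11·t^6} = 11·720/s^7 = 7920/s^7

Final answer: 7920/s^7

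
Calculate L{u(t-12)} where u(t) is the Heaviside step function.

L{u(t-a)} = e^(-as)/s. Here a=12, so L{u(t-12)} = e^(-12s)/s

Final answer: e^(-12s)/s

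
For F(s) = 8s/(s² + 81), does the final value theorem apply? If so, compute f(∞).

The final value theorem requires all poles of sF(s) in the left half-plane. sF(s) = 8s²/(s² + 81) has poles at s = ±9i (imaginary axis). Theorem does NOT apply (oscillatory system).

Final answer: Not applicable (oscillatory)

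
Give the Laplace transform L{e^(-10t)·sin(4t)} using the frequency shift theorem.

Frequency shift: L{e^(at)f(t)} = F(s-a). L{e^(-10t)·sin(4t)} = 4/((s+10)² + 16)

Final answer: 4/((s+10)² + 16)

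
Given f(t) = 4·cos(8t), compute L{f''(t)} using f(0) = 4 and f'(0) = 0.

F(s) = 4s/(s² + 64). L{f''(t)} = s²F(s) - sf(0) - f'(0) = 4s³/(s² + 64) - 4s = (4s³ - 4s(s² + 64))/(s² + 64) = -256s/(s² + 64)

Final answer: -256s/(s² + 64)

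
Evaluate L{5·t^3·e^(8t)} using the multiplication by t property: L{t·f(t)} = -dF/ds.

Using L{t^n·e^(at)} = n!/(s-a)^(n+1), L{t^3·e^(8t)} = 6/(s-8)^4, so L{5·t^3·e^(8t)} = 5·6/(s-8)^4 = 30/(s-8)^4

Final answer: 30/(s-8)^4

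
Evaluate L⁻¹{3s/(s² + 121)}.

This is the form c·s/(s² + a²) with a = 11, c = 3. L⁻¹ = 3·cos(11t)

Final answer: 3·cos(11t)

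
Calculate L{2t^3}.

L{t^n} = n!/s^(n+1). So L{2t^3} = 2·3!/s^4 = 12/s^4

Final answer: 12/s^4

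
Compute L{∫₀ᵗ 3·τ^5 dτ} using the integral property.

L{∫₀ᵗ f(τ)dτ} = F(s)/s with f(t) = 3t^5. F(s) = 360/s^6, so L{∫₀ᵗ 3·τ^5 dτ} = (360/s^6)/s = 360/s^7. (Check: ∫₀ᵗ 3·τ^5 dτ = 3t^6/6.)

Final answer: 360/s^7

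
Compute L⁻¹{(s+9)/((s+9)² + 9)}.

Using frequency shift: L⁻¹{(s-a)/((s-a)² + b²)} = e^(at)cos(bt). Here a=-9, b=3

Final answer: e^(-9t)·cos(3t)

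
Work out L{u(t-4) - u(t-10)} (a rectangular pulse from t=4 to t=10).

L{u(t-a)} = e^(-as)/s. L{u(t-4) - u(t-10)} = (e^(-4s) - e^(-10s))/s

Final answer: (e^(-4s) - e^(-10s))/s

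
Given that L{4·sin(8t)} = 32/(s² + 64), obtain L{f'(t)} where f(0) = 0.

L{f'(t)} = s·F(s) - f(0) = s·32/(s² + 64) - 0 = 32s/(s² + 64)

Final answer: 32s/(s² + 64)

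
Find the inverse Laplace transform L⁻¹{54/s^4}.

L⁻¹{n!/s^(n+1)} = t^n with n=3. So L⁻¹{6/s^4} = t^3, and L⁻¹{54/s^4} = (54/6)·t^3 = 9·t^3

Final answer: 9·t^3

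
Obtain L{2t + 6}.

L{2t + 6} = 2·L{t} + 6·L{1} = 2/s² + 6/s

Final answer: 2/s² + 6/s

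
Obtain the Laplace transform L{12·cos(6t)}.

L{cos(ωt)} = s/(s² + ω²), so L{cos(6t)} = s/(s² + 36). Then L{12·cos(6t)} = 12·s/(s² + 36) = 12s/(s² + 36)

Final answer: 12s/(s² + 36)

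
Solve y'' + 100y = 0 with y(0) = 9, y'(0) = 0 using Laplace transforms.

L{y''} + 100L{y} = 0. s²Y - 9s - 0 + 100Y = 0. Y(s² + 100) = 9s. Y = (9s)/(s² + 100). Inverting: y(t) = 9cos(10t)

Final answer: y(t) = 9cos(10t)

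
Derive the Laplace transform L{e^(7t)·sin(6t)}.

L{e^(at)·sin(ωt)} = ω/((s-a)² + ω²), so L{e^(7t)·sin(6t)} = 6/((s-7)² + 36)

Final answer: 6/((s-7)² + 36)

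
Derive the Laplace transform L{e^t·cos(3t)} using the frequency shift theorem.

Frequency shift: L{e^(at)f(t)} = F(s-a). L{e^t·cos(3t)} = (s-1)/((s-1)² + 9)

Final answer: (s-1)/((s-1)² + 9)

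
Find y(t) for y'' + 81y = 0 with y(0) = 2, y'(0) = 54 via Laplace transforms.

L{y''} + 81L{y} = 0. s²Y - 2s - 54 + 81Y = 0. Y(s² + 81) = 2s + 54. Y = (2s + 54)/(s² + 81). Inverting: y(t) = 2cos(9t) + 6sin(9t)

Final answer: y(t) = 2cos(9t) + 6sin(9t)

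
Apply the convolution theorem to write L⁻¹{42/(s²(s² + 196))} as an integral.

42/(s²(s² + 196)) = (1/s²)·(42/(s² + 196)) = L{t}·L{3·sin(14t)}. So f(t) = t*(3·sin(14t)) = ∫₀ᵗ 3τ·sin(14(t-τ)) dτ

Final answer: ∫₀ᵗ 3τ·sin(14(t-τ)) dτ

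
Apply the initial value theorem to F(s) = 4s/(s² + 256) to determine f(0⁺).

f(0⁺) = lim_{s→∞} s·4s/(s² + 256) = lim_{s→∞} 4s²/(s² + 256) = 4

Final answer: 4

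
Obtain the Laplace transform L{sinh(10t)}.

L{sinh(ωt)} = ω/(s² - ω²), so L{sinh(10t)} = 10/(s² - 100)

Final answer: 10/(s² - 100)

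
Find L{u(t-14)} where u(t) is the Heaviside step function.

L{u(t-a)} = e^(-as)/s. Here a=14, so L{u(t-14)} = e^(-14s)/s

Final answer: e^(-14s)/s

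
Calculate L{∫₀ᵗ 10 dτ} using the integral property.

L{∫₀ᵗ f(τ)dτ} = F(s)/s with f(t) = 10. F(s) = 10/s, so L{∫₀ᵗ 10 dτ} = (10/s)/s = 10/s². (Check: ∫₀ᵗ 10 dτ = 10t.)

Final answer: 10/s²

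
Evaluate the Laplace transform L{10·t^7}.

L{t^n} = n!/s^(n+1), so L{t^7} = 5040/s^8. Then L{10·t^7} = 10·5040/s^8 = 50400/s^8

Final answer: 50400/s^8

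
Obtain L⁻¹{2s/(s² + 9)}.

This is the form c·s/(s² + a²) with a = 3, c = 2. L⁻¹ = 2·cos(3t)

Final answer: 2·cos(3t)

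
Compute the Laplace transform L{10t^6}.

L{10t^6} = 10 · L{t^6} = 10 · 720/s^7 = 7200/s^7

Final answer: 7200/s^7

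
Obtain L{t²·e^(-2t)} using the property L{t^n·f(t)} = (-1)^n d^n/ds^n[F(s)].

L{e^(-2t)} = 1/(s+2). d/ds[1/(s+2)] = -1/(s+2)². d²/ds²[1/(s+2)] = 2/(s+2)³. So L{t²·e^(-2t)} = (-1)² · 2/(s+2)³ = 2/(s+2)³

Final answer: 2/(s+2)³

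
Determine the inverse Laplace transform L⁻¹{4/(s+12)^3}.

L⁻¹{n!/(s-a)^(n+1)} = t^n·e^(at) with n=2, a=-12. So L⁻¹{2/(s+12)^3} = t^2·e^(-12t), and L⁻¹{4/(s+12)^3} = (4/2)·t^2·e^(-12t) = 2·t^2·e^(-12t)

Final answer: 2·t^2·e^(-12t)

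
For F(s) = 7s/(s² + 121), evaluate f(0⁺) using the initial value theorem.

f(0⁺) = lim_{s→∞} s·7s/(s² + 121) = lim_{s→∞} 7s²/(s² + 121) = 7

Final answer: 7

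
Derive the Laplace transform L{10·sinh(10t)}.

L{sinh(ωt)} = ω/(s² - ω²), so L{sinh(10t)} = 10/(s² - 100). Then L{10·sinh(10t)} = 10·10/(s² - 100) = 100/(s² - 100)

Final answer: 100/(s² - 100)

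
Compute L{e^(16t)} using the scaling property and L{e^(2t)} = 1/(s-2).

Using L{f(at)} = (1/a)F(s/a) with a=8 and f(t) = e^(2t): L{e^(16t)} = (1/8) · 1/((s/8)-2) = (1/8) · 8/(s-16) = 1/(s-16)

Final answer: 1/(s-16)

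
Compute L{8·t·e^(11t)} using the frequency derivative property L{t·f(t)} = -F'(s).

L{e^(11t)} = 1/(s-11). By frequency derivative: L{t·e^(11t)} = -d/ds[1/(s-11)] = -(-1)/(s-11)² = 1/(s-11)². Then L{8·t·e^(11t)} = 8·1/(s-11)² = 8/(s-11)²

Final answer: 8/(s-11)²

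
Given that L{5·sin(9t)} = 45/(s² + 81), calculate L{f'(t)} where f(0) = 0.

L{f'(t)} = s·F(s) - f(0) = s·45/(s² + 81) - 0 = 45s/(s² + 81)

Final answer: 45s/(s² + 81)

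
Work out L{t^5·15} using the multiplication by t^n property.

L{15} = 15/s. d^1/ds^1[1/s] = -1/s². d^2/ds^2[1/s] = 2/s^3. d^3/ds^3[1/s] = -6/s^4. d^4/ds^4[1/s] = 24/s^5. d^5/ds^5[1/s] = -120/s^6. So L{t^5} = (-1)^{5}·-120/s^6 = 120/s^6. Then L{t^5·15} = 15·120/s^6 = 1800/s^6

Final answer: 1800/s^6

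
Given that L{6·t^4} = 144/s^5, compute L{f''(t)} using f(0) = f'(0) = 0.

L{f''(t)} = s²F(s) - sf(0) - f'(0) = s²·144/s^5 - 0 - 0 = 144/s^3

Final answer: 144/s^3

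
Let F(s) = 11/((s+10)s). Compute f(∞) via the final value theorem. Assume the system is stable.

f(∞) = lim_{s→0} sF(s) = lim_{s→0} 11/(s+10) = 11/10

Final answer: 11/10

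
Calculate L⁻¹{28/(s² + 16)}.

This is the form c·a/(s² + a²) with a = 4, c = 7. L⁻¹ = 7·sin(4t)

Final answer: 7·sin(4t)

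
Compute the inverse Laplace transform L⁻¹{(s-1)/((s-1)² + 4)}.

Using frequency shift, L⁻¹{(s-1)/((s-1)² + 4)} = e^t·cos(2t)

Final answer: e^t·cos(2t)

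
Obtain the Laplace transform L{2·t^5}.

L{t^n} = n!/s^(n+1), so L{t^5} = 120/s^6. Then L{2·t^5} = 2·120/s^6 = 240/s^6

Final answer: 240/s^6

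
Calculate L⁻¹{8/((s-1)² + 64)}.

Form: b/((s-a)² + b²) → e^(at)sin(bt). With a=1, b=8

Final answer: e^t·sin(8t)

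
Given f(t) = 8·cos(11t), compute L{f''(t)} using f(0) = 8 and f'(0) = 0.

F(s) = 8s/(s² + 121). L{f''(t)} = s²F(s) - sf(0) - f'(0) = 8s³/(s² + 121) - 8s = (8s³ - 8s(s² + 121))/(s² + 121) = -968s/(s² + 121)

Final answer: -968s/(s² + 121)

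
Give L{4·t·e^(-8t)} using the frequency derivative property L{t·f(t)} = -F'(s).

L{e^(-8t)} = 1/(s+8). By frequency derivative: L{t·e^(-8t)} = -d/ds[1/(s+8)] = -(-1)/(s+8)² = 1/(s+8)². Then L{4·t·e^(-8t)} = 4·1/(s+8)² = 4/(s+8)²

Final answer: 4/(s+8)²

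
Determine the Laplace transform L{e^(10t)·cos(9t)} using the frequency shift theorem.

Frequency shift: L{e^(at)f(t)} = F(s-a). L{e^(10t)·cos(9t)} = (s-10)/((s-10)² + 81)

Final answer: (s-10)/((s-10)² + 81)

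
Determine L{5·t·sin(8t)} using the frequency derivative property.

L{sin(8t)} = 8/(s² + 64). By L{t·f(t)} = -F'(s): -d/ds[8/(s² + 64)] = -(8)·(-2s)/(s² + 64)² = 16s/(s² + 64)². Then L{5·t·sin(8t)} = 5·16s/(s² + 64)² = 80s/(s² + 64)²

Final answer: 80s/(s² + 64)²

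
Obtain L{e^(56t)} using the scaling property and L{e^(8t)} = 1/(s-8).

Using L{f(at)} = (1/a)F(s/a) with a=7 and f(t) = e^(8t): L{e^(56t)} = (1/7) · 1/((s/7)-8) = (1/7) · 7/(s-56) = 1/(s-56)

Final answer: 1/(s-56)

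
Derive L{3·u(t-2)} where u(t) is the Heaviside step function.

L{u(t-a)} = e^(-as)/s. Here a=2, so L{u(t-2)} = e^(-2s)/s, and L{3·u(t-2)} = 3·e^(-2s)/s

Final answer: 3·e^(-2s)/s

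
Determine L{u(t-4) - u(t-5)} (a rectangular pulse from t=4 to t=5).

L{u(t-a)} = e^(-as)/s. L{u(t-4) - u(t-5)} = (e^(-4s) - e^(-5s))/s

Final answer: (e^(-4s) - e^(-5s))/s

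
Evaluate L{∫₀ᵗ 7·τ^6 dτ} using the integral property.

L{∫₀ᵗ f(τ)dτ} = F(s)/s with f(t) = 7t^6. F(s) = 5040/s^7, so L{∫₀ᵗ 7·τ^6 dτ} = (5040/s^7)/s = 5040/s^8. (Check: ∫₀ᵗ 7·τ^6 dτ = 7t^7/7.)

Final answer: 5040/s^8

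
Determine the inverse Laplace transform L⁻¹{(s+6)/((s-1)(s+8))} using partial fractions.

Using partial fractions, f(t) = (7e^t + 2e^(-8t))/9

Final answer: (7e^t + 2e^(-8t))/9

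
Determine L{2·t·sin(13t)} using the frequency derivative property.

L{sin(13t)} = 13/(s² + 169). By L{t·f(t)} = -F'(s): -d/ds[13/(s² + 169)] = -(13)·(-2s)/(s² + 169)² = 26s/(s² + 169)². Then L{2·t·sin(13t)} = 2·26s/(s² + 169)² = 52s/(s² + 169)²

Final answer: 52s/(s² + 169)²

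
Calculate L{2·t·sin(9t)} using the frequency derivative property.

L{sin(9t)} = 9/(s² + 81). By L{t·f(t)} = -F'(s): -d/ds[9/(s² + 81)] = -(9)·(-2s)/(s² + 81)² = 18s/(s² + 81)². Then L{2·t·sin(9t)} = 2·18s/(s² + 81)² = 36s/(s² + 81)²

Final answer: 36s/(s² + 81)²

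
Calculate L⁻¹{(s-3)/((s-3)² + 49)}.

Using frequency shift: L⁻¹{(s-a)/((s-a)² + b²)} = e^(at)cos(bt). Here a=3, b=7

Final answer: e^(3t)·cos(7t)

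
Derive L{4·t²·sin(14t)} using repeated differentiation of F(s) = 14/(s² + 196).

F(s) = 14/(s² + 196). F'(s) = -28s/(s² + 196)². F''(s) = -28(196 - 3s²)/(s² + 196)³ = (84s² - 5488)/(s² + 196)³. So L{t²·sin(14t)} = (-1)² F''(s) = (84s² - 5488)/(s² + 196)³. Then L{4·t²·sin(14t)} = 4·(84s² - 5488)/(s² + 196)³ = (336s² - 21952)/(s² + 196)³

Final answer: (336s² - 21952)/(s² + 196)³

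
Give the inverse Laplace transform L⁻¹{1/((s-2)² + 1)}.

Using frequency shift, L⁻¹{1/((s-2)² + 1)} = e^(2t)·sin(t)

Final answer: e^(2t)·sin(t)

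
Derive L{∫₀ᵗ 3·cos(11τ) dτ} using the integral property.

L{∫₀ᵗ f(τ)dτ} = F(s)/s with F(s) = 3s/(s² + 121), so the result is (3s/(s² + 121))/s = 3/(s² + 121)

Final answer: 3/(s² + 121)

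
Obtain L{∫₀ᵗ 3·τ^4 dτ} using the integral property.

L{∫₀ᵗ f(τ)dτ} = F(s)/s with f(t) = 3t^4. F(s) = 72/s^5, so L{∫₀ᵗ 3·τ^4 dτ} = (72/s^5)/s = 72/s^6. (Check: ∫₀ᵗ 3·τ^4 dτ = 3t^5/5.)

Final answer: 72/s^6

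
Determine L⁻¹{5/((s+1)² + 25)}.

Form: b/((s-a)² + b²) → e^(at)sin(bt). With a=-1, b=5

Final answer: e^(-t)·sin(5t)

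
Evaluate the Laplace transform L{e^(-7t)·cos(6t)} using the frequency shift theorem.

Frequency shift: L{e^(at)f(t)} = F(s-a). L{e^(-7t)·cos(6t)} = (s+7)/((s+7)² + 36)

Final answer: (s+7)/((s+7)² + 36)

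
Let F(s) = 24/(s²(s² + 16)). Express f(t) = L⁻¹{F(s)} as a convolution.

24/(s²(s² + 16)) = (1/s²)·(24/(s² + 16)) = L{t}·L{6·sin(4t)}. So f(t) = t*(6·sin(4t)) = ∫₀ᵗ 6τ·sin(4(t-τ)) dτ

Final answer: ∫₀ᵗ 6τ·sin(4(t-τ)) dτ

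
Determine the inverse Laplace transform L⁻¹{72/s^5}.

L⁻¹{n!/s^(n+1)} = t^n with n=4. So L⁻¹{24/s^5} = t^4, and L⁻¹{72/s^5} = (72/24)·t^4 = 3·t^4

Final answer: 3·t^4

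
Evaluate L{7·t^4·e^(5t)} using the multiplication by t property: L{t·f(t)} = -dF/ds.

Using L{t^n·e^(at)} = n!/(s-a)^(n+1), L{t^4·e^(5t)} = 24/(s-5)^5, so L{7·t^4·e^(5t)} = 7·24/(s-5)^5 = 168/(s-5)^5

Final answer: 168/(s-5)^5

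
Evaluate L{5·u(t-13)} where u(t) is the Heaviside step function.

L{u(t-a)} = e^(-as)/s. Here a=13, so L{u(t-13)} = e^(-13s)/s, and L{5·u(t-13)} = 5·e^(-13s)/s

Final answer: 5·e^(-13s)/s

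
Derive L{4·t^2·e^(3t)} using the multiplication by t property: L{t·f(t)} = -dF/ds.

Using L{t^n·e^(at)} = n!/(s-a)^(n+1), L{t^2·e^(3t)} = 2/(s-3)^3, so L{4·t^2·e^(3t)} = 4·2/(s-3)^3 = 8/(s-3)^3

Final answer: 8/(s-3)^3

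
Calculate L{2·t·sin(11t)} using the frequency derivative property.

L{sin(11t)} = 11/(s² + 121). By L{t·f(t)} = -F'(s): -d/ds[11/(s² + 121)] = -(11)·(-2s)/(s² + 121)² = 22s/(s² + 121)². Then L{2·t·sin(11t)} = 2·22s/(s² + 121)² = 44s/(s² + 121)²

Final answer: 44s/(s² + 121)²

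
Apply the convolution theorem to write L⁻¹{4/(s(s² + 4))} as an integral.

4/(s(s² + 4)) = (1/s)·(4/(s² + 4)) = L{1}·L{2·sin(2t)}. So f(t) = 1*(2·sin(2t)) = ∫₀ᵗ 2·sin(2τ) dτ

Final answer: ∫₀ᵗ 2·sin(2τ) dτ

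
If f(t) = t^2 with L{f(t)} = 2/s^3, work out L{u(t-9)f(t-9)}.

Time shift theorem: L{u(t-a)f(t-a)} = e^(-as)F(s). Here a=9, F(s) = 2/s^3, so L{u(t-9)f(t-9)} = e^(-9s)·2/s^3

Final answer: e^(-9s)·2/s^3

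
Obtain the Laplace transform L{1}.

L{1} = 1 · L{1} = 1/s

Final answer: 1/s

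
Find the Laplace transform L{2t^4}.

L{2t^4} = 2 · L{t^4} = 2 · 24/s^5 = 48/s^5

Final answer: 48/s^5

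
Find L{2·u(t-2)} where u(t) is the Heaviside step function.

L{u(t-a)} = e^(-as)/s. Here a=2, so L{u(t-2)} = e^(-2s)/s, and L{2·u(t-2)} = 2·e^(-2s)/s

Final answer: 2·e^(-2s)/s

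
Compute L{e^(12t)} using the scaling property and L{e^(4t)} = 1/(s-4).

Using L{f(at)} = (1/a)F(s/a) with a=3 and f(t) = e^(4t): L{e^(12t)} = (1/3) · 1/((s/3)-4) = (1/3) · 3/(s-12) = 1/(s-12)

Final answer: 1/(s-12)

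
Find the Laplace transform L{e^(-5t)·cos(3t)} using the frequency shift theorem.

Frequency shift: L{e^(at)f(t)} = F(s-a). L{e^(-5t)·cos(3t)} = (s+5)/((s+5)² + 9)

Final answer: (s+5)/((s+5)² + 9)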